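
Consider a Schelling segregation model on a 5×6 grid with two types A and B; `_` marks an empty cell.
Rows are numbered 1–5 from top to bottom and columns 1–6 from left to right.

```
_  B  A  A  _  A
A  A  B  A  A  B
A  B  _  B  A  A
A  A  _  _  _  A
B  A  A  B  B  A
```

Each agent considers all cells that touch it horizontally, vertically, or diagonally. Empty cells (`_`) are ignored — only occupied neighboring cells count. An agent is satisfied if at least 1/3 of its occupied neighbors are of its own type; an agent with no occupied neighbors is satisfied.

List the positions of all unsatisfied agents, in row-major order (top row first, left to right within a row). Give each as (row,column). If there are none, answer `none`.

(1,2)B 1/4 ✗
(1,3)A 3/5 ✓
(1,4)A 3/4 ✓
(1,6)A 1/2 ✓
(2,1)A 2/4 ✓
(2,2)A 3/6 ✓
(2,3)B 3/7 ✓
(2,4)A 4/6 ✓
(2,5)A 5/7 ✓
(2,6)B 0/4 ✗
(3,1)A 4/5 ✓
(3,2)B 1/6 ✗
(3,4)B 1/4 ✗
(3,5)A 4/6 ✓
(3,6)A 3/4 ✓
(4,1)A 3/5 ✓
(4,2)A 4/6 ✓
(4,6)A 3/4 ✓
(5,1)B 0/3 ✗
(5,2)A 3/4 ✓
(5,3)A 2/3 ✓
(5,4)B 1/2 ✓
(5,5)B 1/3 ✓
(5,6)A 1/2 ✓

(1,2), (2,6), (3,2), (3,4), (5,1)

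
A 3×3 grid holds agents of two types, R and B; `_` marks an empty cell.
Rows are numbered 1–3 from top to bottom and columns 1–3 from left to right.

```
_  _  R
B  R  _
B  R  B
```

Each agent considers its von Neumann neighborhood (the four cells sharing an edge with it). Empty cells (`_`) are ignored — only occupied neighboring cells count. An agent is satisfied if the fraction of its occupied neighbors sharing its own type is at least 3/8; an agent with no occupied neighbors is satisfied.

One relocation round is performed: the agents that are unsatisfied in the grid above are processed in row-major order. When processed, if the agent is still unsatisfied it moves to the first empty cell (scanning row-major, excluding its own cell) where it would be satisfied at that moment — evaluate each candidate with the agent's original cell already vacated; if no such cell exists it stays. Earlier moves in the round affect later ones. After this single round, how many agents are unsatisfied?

0

Initially unsatisfied (in order): (3,2), (3,3).
  (3,2) → (1,2).
  (3,3): now satisfied by earlier moves; stays.
Resulting grid:
_ R R
B R _
B _ B
All satisfied now.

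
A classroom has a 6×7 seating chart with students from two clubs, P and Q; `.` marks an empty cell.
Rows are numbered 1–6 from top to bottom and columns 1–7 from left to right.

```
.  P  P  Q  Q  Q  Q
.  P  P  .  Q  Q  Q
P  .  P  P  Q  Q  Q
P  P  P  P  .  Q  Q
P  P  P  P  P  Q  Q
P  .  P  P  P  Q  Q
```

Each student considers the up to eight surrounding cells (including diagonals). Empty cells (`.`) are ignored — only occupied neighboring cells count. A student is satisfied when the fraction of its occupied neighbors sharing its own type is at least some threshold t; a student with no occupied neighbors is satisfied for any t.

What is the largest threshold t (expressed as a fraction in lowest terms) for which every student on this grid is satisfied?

(1,2)P 3/3
(1,3)P 3/4
(1,4)Q 2/4
(1,5)Q 4/4
(1,6)Q 5/5
(1,7)Q 3/3
(2,2)P 5/5
(2,3)P 5/6
(2,5)Q 6/7
(2,6)Q 8/8
(2,7)Q 5/5
(3,1)P 3/3
(3,3)P 6/6
(3,4)P 4/6
(3,5)Q 4/6
(3,6)Q 7/7
(3,7)Q 5/5
(4,1)P 4/4
(4,2)P 7/7
(4,3)P 7/7
(4,4)P 6/7
(4,6)Q 6/7
(4,7)Q 5/5
(5,1)P 4/4
(5,2)P 7/7
(5,3)P 7/7
(5,4)P 7/7
(5,5)P 4/7
(5,6)Q 5/7
(5,7)Q 5/5
(6,1)P 2/2
(6,3)P 4/4
(6,4)P 5/5
(6,5)P 3/5
(6,6)Q 3/5
(6,7)Q 3/3
The smallest same-type fraction is 2/4 at (1,4), which reduces to 1/2. Any threshold above that leaves this student unsatisfied.

1/2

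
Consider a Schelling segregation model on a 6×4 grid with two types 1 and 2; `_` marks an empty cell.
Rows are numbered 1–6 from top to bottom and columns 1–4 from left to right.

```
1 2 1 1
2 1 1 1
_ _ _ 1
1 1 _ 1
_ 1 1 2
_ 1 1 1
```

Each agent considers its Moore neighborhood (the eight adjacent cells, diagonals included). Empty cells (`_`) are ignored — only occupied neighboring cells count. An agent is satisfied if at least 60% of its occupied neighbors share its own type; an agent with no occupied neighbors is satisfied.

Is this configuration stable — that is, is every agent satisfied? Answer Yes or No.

No

Row 1: (1,1)1 1/3 not · (1,2)2 1/5 not · (1,3)1 4/5 satisfied · (1,4)1 3/3 satisfied
Row 2: (2,1)2 1/3 not · (2,2)1 3/5 satisfied · (2,3)1 5/6 satisfied · (2,4)1 4/4 satisfied
Row 3: (3,4)1 3/3 satisfied
Row 4: (4,1)1 2/2 satisfied · (4,2)1 3/3 satisfied · (4,4)1 2/3 satisfied
Row 5: (5,2)1 5/5 satisfied · (5,3)1 6/7 satisfied · (5,4)2 0/4 not
Row 6: (6,2)1 3/3 satisfied · (6,3)1 4/5 satisfied · (6,4)1 2/3 satisfied
For instance (1,1) has only 1/3 same-type neighbors, below 3/5.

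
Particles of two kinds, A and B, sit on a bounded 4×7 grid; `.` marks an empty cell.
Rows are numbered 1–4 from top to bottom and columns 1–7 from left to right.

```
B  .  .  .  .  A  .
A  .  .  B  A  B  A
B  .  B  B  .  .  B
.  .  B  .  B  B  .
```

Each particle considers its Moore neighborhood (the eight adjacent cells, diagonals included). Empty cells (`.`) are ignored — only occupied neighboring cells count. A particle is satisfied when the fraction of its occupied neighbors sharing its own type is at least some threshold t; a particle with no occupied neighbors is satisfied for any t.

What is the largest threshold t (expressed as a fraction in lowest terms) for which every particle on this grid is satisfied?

(1,1)B 0/1
(1,6)A 2/3
(2,1)A 0/2
(2,4)B 2/3
(2,5)A 1/4
(2,6)B 1/4
(2,7)A 1/3
(3,1)B 0/1
(3,3)B 3/3
(3,4)B 4/5
(3,7)B 2/3
(4,3)B 2/2
(4,5)B 2/2
(4,6)B 2/2
The smallest same-type fraction is 0/1 at (1,1), which reduces to 0/1. Any threshold above that leaves this particle unsatisfied.

0/1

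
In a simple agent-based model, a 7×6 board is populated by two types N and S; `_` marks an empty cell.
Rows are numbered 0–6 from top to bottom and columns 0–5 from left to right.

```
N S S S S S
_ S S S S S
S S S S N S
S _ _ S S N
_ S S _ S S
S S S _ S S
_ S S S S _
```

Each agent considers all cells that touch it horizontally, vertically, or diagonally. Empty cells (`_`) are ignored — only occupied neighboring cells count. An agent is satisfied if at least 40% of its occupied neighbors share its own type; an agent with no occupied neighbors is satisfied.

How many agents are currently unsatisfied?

3

(0,0)N 0/2 unhappy
(0,1)S 3/4 ok
(0,2)S 5/5 ok
(0,3)S 5/5 ok
(0,4)S 5/5 ok
(0,5)S 3/3 ok
(1,1)S 6/7 ok
(1,2)S 8/8 ok
(1,3)S 7/8 ok
(1,4)S 7/8 ok
(1,5)S 4/5 ok
(2,0)S 3/3 ok
(2,1)S 5/5 ok
(2,2)S 6/6 ok
(2,3)S 6/7 ok
(2,4)N 1/8 unhappy
(2,5)S 3/5 ok
(3,0)S 3/3 ok
(3,3)S 5/6 ok
(3,4)S 5/7 ok
(3,5)N 1/5 unhappy
(4,1)S 5/5 ok
(4,2)S 4/4 ok
(4,4)S 5/6 ok
(4,5)S 4/5 ok
(5,0)S 3/3 ok
(5,1)S 6/6 ok
(5,2)S 6/6 ok
(5,4)S 5/5 ok
(5,5)S 4/4 ok
(6,1)S 4/4 ok
(6,2)S 4/4 ok
(6,3)S 4/4 ok
(6,4)S 3/3 ok
Unsatisfied: (0,0), (2,4), (3,5) — 3 in total.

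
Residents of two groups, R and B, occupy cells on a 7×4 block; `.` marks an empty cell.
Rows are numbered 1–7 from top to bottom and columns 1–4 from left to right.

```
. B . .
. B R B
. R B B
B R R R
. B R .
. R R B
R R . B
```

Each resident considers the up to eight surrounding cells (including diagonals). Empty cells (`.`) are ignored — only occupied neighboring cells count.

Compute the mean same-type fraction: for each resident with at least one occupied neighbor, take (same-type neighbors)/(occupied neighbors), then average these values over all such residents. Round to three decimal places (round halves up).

0.528

(1,2)B 1/2
(2,2)B 2/4
(2,3)R 1/6
(2,4)B 2/3
(3,2)R 3/6
(3,3)B 3/8
(3,4)B 2/5
(4,1)B 1/3
(4,2)R 3/6
(4,3)R 4/7
(4,4)R 2/4
(5,2)B 1/6
(5,3)R 5/7
(6,2)R 4/5
(6,3)R 3/6
(6,4)B 1/3
(7,1)R 2/2
(7,2)R 3/3
(7,4)B 1/2
Sum over 19 residents: 1/2 + 2/4 + 1/6 + 2/3 + 3/6 + 3/8 + 2/5 + 1/3 + 3/6 + 4/7 + 2/4 + 1/6 + 5/7 + 4/5 + 3/6 + 1/3 + 2/2 + 3/3 + 1/2 = 8423/840; mean = 8423/840 ÷ 19 = 8423/15960 = 0.527756… → 0.528.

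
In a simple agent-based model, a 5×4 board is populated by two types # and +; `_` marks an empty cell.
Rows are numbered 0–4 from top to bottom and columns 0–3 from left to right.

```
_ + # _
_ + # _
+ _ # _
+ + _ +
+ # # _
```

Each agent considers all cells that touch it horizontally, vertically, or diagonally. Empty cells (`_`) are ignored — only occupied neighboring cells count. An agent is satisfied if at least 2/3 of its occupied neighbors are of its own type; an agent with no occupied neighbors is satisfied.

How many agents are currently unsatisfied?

9

Row 0: (0,1)+ 1/3 ✗ · (0,2)# 1/3 ✗
Row 1: (1,1)+ 2/5 ✗ · (1,2)# 2/4 ✗
Row 2: (2,0)+ 3/3 ✓ · (2,2)# 1/4 ✗
Row 3: (3,0)+ 3/4 ✓ · (3,1)+ 3/6 ✗ · (3,3)+ 0/2 ✗
Row 4: (4,0)+ 2/3 ✓ · (4,1)# 1/4 ✗ · (4,2)# 1/3 ✗
Unsatisfied: (0,1), (0,2), (1,1), (1,2), (2,2), (3,1), (3,3), (4,1), (4,2) — 9 in total.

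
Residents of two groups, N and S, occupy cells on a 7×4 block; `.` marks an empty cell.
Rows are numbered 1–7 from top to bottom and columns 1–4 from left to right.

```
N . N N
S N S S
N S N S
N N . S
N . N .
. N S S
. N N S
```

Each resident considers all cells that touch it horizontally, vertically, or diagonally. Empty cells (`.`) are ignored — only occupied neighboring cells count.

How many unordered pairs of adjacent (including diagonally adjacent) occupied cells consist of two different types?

Scan each occupied cell's neighbors to the right and below (and the two forward diagonals) so each pair is counted once.
From row 1: 5 unlike of 8 pairs (running 5/8).
From row 2: 6 unlike of 13 pairs (running 11/21).
From row 3: 6 unlike of 10 pairs (running 17/31).
From row 4: 1 unlike of 5 pairs (running 18/36).
From row 5: 2 unlike of 4 pairs (running 20/40).
From row 6: 4 unlike of 9 pairs (running 24/49).
From row 7: 1 unlike of 2 pairs (running 25/51).
Total adjacent occupied pairs: 51; unlike-type pairs: 25.

25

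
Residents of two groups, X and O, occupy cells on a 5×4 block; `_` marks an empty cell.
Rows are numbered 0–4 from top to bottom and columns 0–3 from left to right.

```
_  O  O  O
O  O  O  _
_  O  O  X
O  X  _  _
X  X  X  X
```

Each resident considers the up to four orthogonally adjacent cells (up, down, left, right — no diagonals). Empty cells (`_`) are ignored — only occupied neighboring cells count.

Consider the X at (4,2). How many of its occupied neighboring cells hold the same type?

Occupied neighbors of (4,2): (4,1)=X, (4,3)=X.
Same type (X): 2 of 2.

2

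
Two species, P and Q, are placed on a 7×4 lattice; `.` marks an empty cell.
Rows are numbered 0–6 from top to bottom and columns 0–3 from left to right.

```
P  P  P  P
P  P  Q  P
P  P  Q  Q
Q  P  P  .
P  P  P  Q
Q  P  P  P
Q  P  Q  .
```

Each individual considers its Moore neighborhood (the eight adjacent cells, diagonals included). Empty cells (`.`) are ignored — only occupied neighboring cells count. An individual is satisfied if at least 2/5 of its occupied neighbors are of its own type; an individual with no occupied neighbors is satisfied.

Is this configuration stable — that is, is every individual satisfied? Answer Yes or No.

(0,0)P 3/3 satisfied
(0,1)P 4/5 satisfied
(0,2)P 4/5 satisfied
(0,3)P 2/3 satisfied
(1,0)P 5/5 satisfied
(1,1)P 6/8 satisfied
(1,2)Q 2/8 not
(1,3)P 2/5 satisfied
(2,0)P 4/5 satisfied
(2,1)P 5/8 satisfied
(2,2)Q 2/7 not
(2,3)Q 2/4 satisfied
(3,0)Q 0/5 not
(3,1)P 6/8 satisfied
(3,2)P 4/7 satisfied
(4,0)P 3/5 satisfied
(4,1)P 6/8 satisfied
(4,2)P 6/7 satisfied
(4,3)Q 0/4 not
(5,0)Q 1/5 not
(5,1)P 5/8 satisfied
(5,2)P 5/7 satisfied
(5,3)P 2/4 satisfied
(6,0)Q 1/3 not
(6,1)P 2/5 satisfied
(6,2)Q 0/4 not
For instance (1,2) has only 2/8 same-type neighbors, below 2/5.

No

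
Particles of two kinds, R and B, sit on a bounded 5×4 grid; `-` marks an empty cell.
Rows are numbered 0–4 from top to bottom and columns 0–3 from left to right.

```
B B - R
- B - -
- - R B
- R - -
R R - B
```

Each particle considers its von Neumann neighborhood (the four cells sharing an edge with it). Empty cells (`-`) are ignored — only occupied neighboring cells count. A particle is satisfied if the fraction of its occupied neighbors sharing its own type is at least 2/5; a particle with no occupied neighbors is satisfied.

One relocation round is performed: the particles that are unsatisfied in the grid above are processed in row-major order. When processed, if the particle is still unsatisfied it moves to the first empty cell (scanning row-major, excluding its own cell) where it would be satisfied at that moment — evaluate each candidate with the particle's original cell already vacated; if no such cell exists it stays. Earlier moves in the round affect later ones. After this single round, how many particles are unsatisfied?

Initially unsatisfied (in order): (2,2), (2,3).
  (2,2) → (0,2).
  (2,3): now satisfied by earlier moves; stays.
Resulting grid:
B B R R
- B - -
- - - B
- R - -
R R - B
All satisfied now.

0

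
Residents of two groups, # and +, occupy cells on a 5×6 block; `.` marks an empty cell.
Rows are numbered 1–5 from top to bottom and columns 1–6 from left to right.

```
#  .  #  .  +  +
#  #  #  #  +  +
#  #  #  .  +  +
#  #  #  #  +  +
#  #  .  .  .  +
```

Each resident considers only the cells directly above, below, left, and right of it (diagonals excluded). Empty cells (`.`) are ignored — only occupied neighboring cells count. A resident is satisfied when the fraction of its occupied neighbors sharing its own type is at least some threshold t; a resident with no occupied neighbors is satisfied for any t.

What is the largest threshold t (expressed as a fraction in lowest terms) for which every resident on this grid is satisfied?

1/2

(1,1)# 1/1
(1,3)# 1/1
(1,5)+ 2/2
(1,6)+ 2/2
(2,1)# 3/3
(2,2)# 3/3
(2,3)# 4/4
(2,4)# 1/2
(2,5)+ 3/4
(2,6)+ 3/3
(3,1)# 3/3
(3,2)# 4/4
(3,3)# 3/3
(3,5)+ 3/3
(3,6)+ 3/3
(4,1)# 3/3
(4,2)# 4/4
(4,3)# 3/3
(4,4)# 1/2
(4,5)+ 2/3
(4,6)+ 3/3
(5,1)# 2/2
(5,2)# 2/2
(5,6)+ 1/1
The smallest same-type fraction is 1/2 at (2,4), which reduces to 1/2. Any threshold above that leaves this resident unsatisfied.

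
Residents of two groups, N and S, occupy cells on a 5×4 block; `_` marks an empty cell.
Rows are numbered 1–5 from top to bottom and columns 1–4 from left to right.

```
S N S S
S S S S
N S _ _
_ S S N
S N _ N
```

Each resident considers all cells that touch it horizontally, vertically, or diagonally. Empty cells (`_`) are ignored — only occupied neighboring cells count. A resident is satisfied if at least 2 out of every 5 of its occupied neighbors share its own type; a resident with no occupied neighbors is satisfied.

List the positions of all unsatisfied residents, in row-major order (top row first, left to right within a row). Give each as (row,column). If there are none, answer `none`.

Row 1: (1,1)S 2/3 ✓ · (1,2)N 0/5 ✗ · (1,3)S 4/5 ✓ · (1,4)S 3/3 ✓
Row 2: (2,1)S 3/5 ✓ · (2,2)S 5/7 ✓ · (2,3)S 5/6 ✓ · (2,4)S 3/3 ✓
Row 3: (3,1)N 0/4 ✗ · (3,2)S 5/6 ✓
Row 4: (4,2)S 3/5 ✓ · (4,3)S 2/5 ✓ · (4,4)N 1/2 ✓
Row 5: (5,1)S 1/2 ✓ · (5,2)N 0/3 ✗ · (5,4)N 1/2 ✓

(1,2), (3,1), (5,2)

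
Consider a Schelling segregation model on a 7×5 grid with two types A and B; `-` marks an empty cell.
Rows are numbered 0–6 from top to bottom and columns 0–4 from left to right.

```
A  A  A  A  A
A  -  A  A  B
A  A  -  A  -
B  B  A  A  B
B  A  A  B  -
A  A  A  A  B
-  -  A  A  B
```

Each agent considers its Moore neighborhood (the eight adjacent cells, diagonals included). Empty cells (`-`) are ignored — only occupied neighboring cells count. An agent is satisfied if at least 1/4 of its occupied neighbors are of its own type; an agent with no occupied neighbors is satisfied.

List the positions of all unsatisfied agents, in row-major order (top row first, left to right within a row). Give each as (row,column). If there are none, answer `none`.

(0,0)A 2/2 ok
(0,1)A 4/4 ok
(0,2)A 4/4 ok
(0,3)A 4/5 ok
(0,4)A 2/3 ok
(1,0)A 4/4 ok
(1,2)A 6/6 ok
(1,3)A 5/6 ok
(1,4)B 0/4 unhappy
(2,0)A 2/4 ok
(2,1)A 4/6 ok
(2,3)A 4/6 ok
(3,0)B 2/5 ok
(3,1)B 2/7 ok
(3,2)A 5/7 ok
(3,3)A 3/5 ok
(3,4)B 1/3 ok
(4,0)B 2/5 ok
(4,1)A 5/8 ok
(4,2)A 6/8 ok
(4,3)B 2/7 ok
(5,0)A 2/3 ok
(5,1)A 5/6 ok
(5,2)A 6/7 ok
(5,3)A 4/7 ok
(5,4)B 2/4 ok
(6,2)A 4/4 ok
(6,3)A 3/5 ok
(6,4)B 1/3 ok

(1,4)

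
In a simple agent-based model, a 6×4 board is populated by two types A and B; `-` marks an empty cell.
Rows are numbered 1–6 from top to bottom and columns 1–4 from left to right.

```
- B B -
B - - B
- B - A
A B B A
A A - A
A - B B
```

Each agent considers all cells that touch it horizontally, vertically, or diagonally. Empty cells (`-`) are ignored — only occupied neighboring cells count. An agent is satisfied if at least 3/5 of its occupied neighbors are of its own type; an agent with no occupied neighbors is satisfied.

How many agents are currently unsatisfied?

(1,2)B 2/2 ok
(1,3)B 2/2 ok
(2,1)B 2/2 ok
(2,4)B 1/2 unhappy
(3,2)B 3/4 ok
(3,4)A 1/3 unhappy
(4,1)A 2/4 unhappy
(4,2)B 2/5 unhappy
(4,3)B 2/6 unhappy
(4,4)A 2/3 ok
(5,1)A 3/4 ok
(5,2)A 3/6 unhappy
(5,4)A 1/4 unhappy
(6,1)A 2/2 ok
(6,3)B 1/3 unhappy
(6,4)B 1/2 unhappy
Unsatisfied: (2,4), (3,4), (4,1), (4,2), (4,3), (5,2), (5,4), (6,3), (6,4) — 9 in total.

9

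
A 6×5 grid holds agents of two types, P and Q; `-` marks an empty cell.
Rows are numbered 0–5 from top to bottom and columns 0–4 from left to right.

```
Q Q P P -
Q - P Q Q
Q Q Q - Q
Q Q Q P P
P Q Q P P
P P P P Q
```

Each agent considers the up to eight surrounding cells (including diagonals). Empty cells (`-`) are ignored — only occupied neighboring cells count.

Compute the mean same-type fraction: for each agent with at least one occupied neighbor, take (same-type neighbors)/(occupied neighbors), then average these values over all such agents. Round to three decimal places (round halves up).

(0,0)Q 2/2
(0,1)Q 2/4
(0,2)P 2/4
(0,3)P 2/4
(1,0)Q 4/4
(1,2)P 2/6
(1,3)Q 3/6
(1,4)Q 2/3
(2,0)Q 4/4
(2,1)Q 6/7
(2,2)Q 4/6
(2,4)Q 2/4
(3,0)Q 4/5
(3,1)Q 7/8
(3,2)Q 5/7
(3,3)P 3/7
(3,4)P 3/4
(4,0)P 2/5
(4,1)Q 4/8
(4,2)Q 3/8
(4,3)P 5/8
(4,4)P 4/5
(5,0)P 2/3
(5,1)P 3/5
(5,2)P 3/5
(5,3)P 3/5
(5,4)Q 0/3
Sum over 27 agents: 2/2 + 2/4 + 2/4 + 2/4 + 4/4 + 2/6 + 3/6 + 2/3 + 4/4 + 6/7 + 4/6 + 2/4 + 4/5 + 7/8 + 5/7 + 3/7 + 3/4 + 2/5 + 4/8 + 3/8 + 5/8 + 4/5 + 2/3 + 3/5 + 3/5 + 3/5 + 0/3 = 2011/120; mean = 2011/120 ÷ 27 = 2011/3240 = 0.620679… → 0.621.

0.621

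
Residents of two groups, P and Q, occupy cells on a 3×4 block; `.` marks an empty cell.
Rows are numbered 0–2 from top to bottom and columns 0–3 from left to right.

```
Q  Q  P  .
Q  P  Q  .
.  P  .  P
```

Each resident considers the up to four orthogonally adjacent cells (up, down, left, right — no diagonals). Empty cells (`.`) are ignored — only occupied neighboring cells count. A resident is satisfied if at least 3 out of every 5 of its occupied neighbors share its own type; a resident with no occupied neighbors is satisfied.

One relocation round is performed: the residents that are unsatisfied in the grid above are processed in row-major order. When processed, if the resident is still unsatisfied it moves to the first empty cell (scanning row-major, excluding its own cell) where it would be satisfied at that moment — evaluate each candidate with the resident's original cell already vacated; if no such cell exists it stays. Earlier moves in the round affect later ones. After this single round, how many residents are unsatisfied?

2

Initially unsatisfied (in order): (0,1), (0,2), (1,0), (1,1), (1,2).
  (0,1): no empty cell satisfies it; stays.
  (0,2) → (0,3).
  (1,0) → (0,2).
  (1,1) → (1,3).
  (1,2) → (1,0).
Resulting grid:
Q Q Q P
Q . . P
. P . P
Unsatisfied now: (0,2), (0,3).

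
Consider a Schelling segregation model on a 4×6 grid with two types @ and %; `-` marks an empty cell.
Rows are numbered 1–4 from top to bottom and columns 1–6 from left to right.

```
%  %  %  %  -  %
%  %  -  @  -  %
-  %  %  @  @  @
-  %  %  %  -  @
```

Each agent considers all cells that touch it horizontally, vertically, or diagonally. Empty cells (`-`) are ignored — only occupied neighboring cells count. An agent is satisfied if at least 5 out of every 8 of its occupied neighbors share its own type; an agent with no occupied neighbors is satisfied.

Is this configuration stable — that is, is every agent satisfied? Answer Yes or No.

No

(1,1)% 3/3 ok
(1,2)% 4/4 ok
(1,3)% 3/4 ok
(1,4)% 1/2 unhappy
(1,6)% 1/1 ok
(2,1)% 4/4 ok
(2,2)% 6/6 ok
(2,4)@ 2/5 unhappy
(2,6)% 1/3 unhappy
(3,2)% 5/5 ok
(3,3)% 5/7 ok
(3,4)@ 2/5 unhappy
(3,5)@ 4/6 ok
(3,6)@ 2/3 ok
(4,2)% 3/3 ok
(4,3)% 4/5 ok
(4,4)% 2/4 unhappy
(4,6)@ 2/2 ok
For instance (1,4) has only 1/2 same-type neighbors, below 5/8.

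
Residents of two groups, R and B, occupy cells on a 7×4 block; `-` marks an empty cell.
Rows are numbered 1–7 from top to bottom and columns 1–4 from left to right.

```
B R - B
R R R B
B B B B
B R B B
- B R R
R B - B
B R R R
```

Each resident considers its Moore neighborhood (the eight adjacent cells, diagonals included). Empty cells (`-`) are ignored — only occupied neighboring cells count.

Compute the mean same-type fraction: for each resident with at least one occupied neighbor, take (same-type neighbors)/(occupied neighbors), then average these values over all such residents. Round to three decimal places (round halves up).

0.440

Row 1: (1,1)B 0/3 · (1,2)R 3/4 · (1,4)B 1/2
Row 2: (2,1)R 2/5 · (2,2)R 3/7 · (2,3)R 2/7 · (2,4)B 3/4
Row 3: (3,1)B 2/5 · (3,2)B 4/8 · (3,3)B 5/8 · (3,4)B 4/5
Row 4: (4,1)B 3/4 · (4,2)R 1/7 · (4,3)B 5/8 · (4,4)B 3/5
Row 5: (5,2)B 3/6 · (5,3)R 2/7 · (5,4)R 1/4
Row 6: (6,1)R 1/4 · (6,2)B 2/6 · (6,4)B 0/4
Row 7: (7,1)B 1/3 · (7,2)R 2/4 · (7,3)R 2/4 · (7,4)R 1/2
Sum over 25 residents: 0/3 + 3/4 + 1/2 + 2/5 + 3/7 + 2/7 + 3/4 + 2/5 + 4/8 + 5/8 + 4/5 + 3/4 + 1/7 + 5/8 + 3/5 + 3/6 + 2/7 + 1/4 + 1/4 + 2/6 + 0/4 + 1/3 + 2/4 + 2/4 + 1/2 = 1156/105; mean = 1156/105 ÷ 25 = 1156/2625 = 0.440380… → 0.440.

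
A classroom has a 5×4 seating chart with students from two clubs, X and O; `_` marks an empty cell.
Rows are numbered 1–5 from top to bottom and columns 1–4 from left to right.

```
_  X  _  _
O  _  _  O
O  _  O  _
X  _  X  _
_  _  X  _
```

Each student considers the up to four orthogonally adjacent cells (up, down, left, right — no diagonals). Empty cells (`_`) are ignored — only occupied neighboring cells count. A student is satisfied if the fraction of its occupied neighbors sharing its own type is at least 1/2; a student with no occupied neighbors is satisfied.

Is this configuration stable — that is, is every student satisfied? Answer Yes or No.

No

(1,2)X 0/0 ✓
(2,1)O 1/1 ✓
(2,4)O 0/0 ✓
(3,1)O 1/2 ✓
(3,3)O 0/1 ✗
(4,1)X 0/1 ✗
(4,3)X 1/2 ✓
(5,3)X 1/1 ✓
For instance (3,3) has only 0/1 same-type neighbors, below 1/2.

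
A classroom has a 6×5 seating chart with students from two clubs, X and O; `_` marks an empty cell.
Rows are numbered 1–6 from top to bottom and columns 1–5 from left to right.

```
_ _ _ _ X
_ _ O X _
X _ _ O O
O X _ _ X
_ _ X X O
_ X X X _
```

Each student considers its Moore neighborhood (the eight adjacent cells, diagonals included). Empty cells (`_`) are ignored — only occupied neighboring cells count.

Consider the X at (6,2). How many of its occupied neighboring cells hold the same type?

2

Occupied neighbors of (6,2): (5,3)=X, (6,3)=X.
Same type (X): 2 of 2.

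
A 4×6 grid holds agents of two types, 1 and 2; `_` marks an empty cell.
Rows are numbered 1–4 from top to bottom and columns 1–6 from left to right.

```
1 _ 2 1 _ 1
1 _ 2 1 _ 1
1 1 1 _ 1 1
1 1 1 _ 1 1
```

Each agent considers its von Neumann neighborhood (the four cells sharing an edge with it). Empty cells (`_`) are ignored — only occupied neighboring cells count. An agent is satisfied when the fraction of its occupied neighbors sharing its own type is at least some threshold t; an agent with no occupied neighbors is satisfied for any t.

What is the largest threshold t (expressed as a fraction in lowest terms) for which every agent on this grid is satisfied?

1/3

(1,1)1 1/1
(1,3)2 1/2
(1,4)1 1/2
(1,6)1 1/1
(2,1)1 2/2
(2,3)2 1/3
(2,4)1 1/2
(2,6)1 2/2
(3,1)1 3/3
(3,2)1 3/3
(3,3)1 2/3
(3,5)1 2/2
(3,6)1 3/3
(4,1)1 2/2
(4,2)1 3/3
(4,3)1 2/2
(4,5)1 2/2
(4,6)1 2/2
The smallest same-type fraction is 1/3 at (2,3), which reduces to 1/3. Any threshold above that leaves this agent unsatisfied.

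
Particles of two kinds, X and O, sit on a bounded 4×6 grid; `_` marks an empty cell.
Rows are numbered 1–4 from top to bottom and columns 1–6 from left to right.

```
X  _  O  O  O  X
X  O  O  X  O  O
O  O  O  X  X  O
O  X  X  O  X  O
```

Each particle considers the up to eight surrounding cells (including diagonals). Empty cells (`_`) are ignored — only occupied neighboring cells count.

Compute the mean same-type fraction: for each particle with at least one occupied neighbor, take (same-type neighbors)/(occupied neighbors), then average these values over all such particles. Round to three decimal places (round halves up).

(1,1)X 1/2
(1,3)O 3/4
(1,4)O 4/5
(1,5)O 3/5
(1,6)X 0/3
(2,1)X 1/4
(2,2)O 5/7
(2,3)O 5/7
(2,4)X 2/8
(2,5)O 4/8
(2,6)O 3/5
(3,1)O 3/5
(3,2)O 5/8
(3,3)O 4/8
(3,4)X 4/8
(3,5)X 3/8
(3,6)O 3/5
(4,1)O 2/3
(4,2)X 1/5
(4,3)X 2/5
(4,4)O 1/5
(4,5)X 2/5
(4,6)O 1/3
Sum over 23 particles: 1/2 + 3/4 + 4/5 + 3/5 + 0/3 + 1/4 + 5/7 + 5/7 + 2/8 + 4/8 + 3/5 + 3/5 + 5/8 + 4/8 + 4/8 + 3/8 + 3/5 + 2/3 + 1/5 + 2/5 + 1/5 + 2/5 + 1/3 = 1551/140; mean = 1551/140 ÷ 23 = 1551/3220 = 0.481677… → 0.482.

0.482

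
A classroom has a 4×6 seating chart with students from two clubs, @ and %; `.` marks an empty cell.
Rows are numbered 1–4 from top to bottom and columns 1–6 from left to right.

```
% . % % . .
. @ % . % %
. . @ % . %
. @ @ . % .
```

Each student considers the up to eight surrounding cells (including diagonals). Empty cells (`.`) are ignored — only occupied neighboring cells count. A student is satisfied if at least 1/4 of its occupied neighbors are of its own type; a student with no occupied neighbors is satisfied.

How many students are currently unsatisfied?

1

(1,1)% 0/1 unhappy
(1,3)% 2/3 ok
(1,4)% 3/3 ok
(2,2)@ 1/4 ok
(2,3)% 3/5 ok
(2,5)% 4/4 ok
(2,6)% 2/2 ok
(3,3)@ 3/5 ok
(3,4)% 3/5 ok
(3,6)% 3/3 ok
(4,2)@ 2/2 ok
(4,3)@ 2/3 ok
(4,5)% 2/2 ok
Unsatisfied: (1,1) — 1 in total.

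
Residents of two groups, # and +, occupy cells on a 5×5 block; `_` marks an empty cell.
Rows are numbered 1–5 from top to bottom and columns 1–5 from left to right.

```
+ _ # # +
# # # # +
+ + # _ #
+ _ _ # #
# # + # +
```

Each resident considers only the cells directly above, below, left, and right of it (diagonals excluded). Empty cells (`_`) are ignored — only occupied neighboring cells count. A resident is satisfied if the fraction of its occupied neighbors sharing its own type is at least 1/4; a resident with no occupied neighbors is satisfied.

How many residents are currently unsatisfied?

Row 1: (1,1)+ 0/1 unhappy · (1,3)# 2/2 ok · (1,4)# 2/3 ok · (1,5)+ 1/2 ok
Row 2: (2,1)# 1/3 ok · (2,2)# 2/3 ok · (2,3)# 4/4 ok · (2,4)# 2/3 ok · (2,5)+ 1/3 ok
Row 3: (3,1)+ 2/3 ok · (3,2)+ 1/3 ok · (3,3)# 1/2 ok · (3,5)# 1/2 ok
Row 4: (4,1)+ 1/2 ok · (4,4)# 2/2 ok · (4,5)# 2/3 ok
Row 5: (5,1)# 1/2 ok · (5,2)# 1/2 ok · (5,3)+ 0/2 unhappy · (5,4)# 1/3 ok · (5,5)+ 0/2 unhappy
Unsatisfied: (1,1), (5,3), (5,5) — 3 in total.

3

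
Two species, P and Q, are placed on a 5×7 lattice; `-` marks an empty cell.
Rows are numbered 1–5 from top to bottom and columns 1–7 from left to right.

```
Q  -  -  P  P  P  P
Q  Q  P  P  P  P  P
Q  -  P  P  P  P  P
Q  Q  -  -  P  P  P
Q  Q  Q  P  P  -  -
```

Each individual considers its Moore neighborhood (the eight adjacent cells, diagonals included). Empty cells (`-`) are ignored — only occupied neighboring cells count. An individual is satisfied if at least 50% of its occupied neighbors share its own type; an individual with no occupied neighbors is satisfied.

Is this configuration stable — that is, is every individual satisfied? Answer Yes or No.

Yes

(1,1)Q 2/2 ✓
(1,4)P 4/4 ✓
(1,5)P 5/5 ✓
(1,6)P 5/5 ✓
(1,7)P 3/3 ✓
(2,1)Q 3/3 ✓
(2,2)Q 3/5 ✓
(2,3)P 4/5 ✓
(2,4)P 7/7 ✓
(2,5)P 8/8 ✓
(2,6)P 8/8 ✓
(2,7)P 5/5 ✓
(3,1)Q 4/4 ✓
(3,3)P 3/5 ✓
(3,4)P 6/6 ✓
(3,5)P 7/7 ✓
(3,6)P 8/8 ✓
(3,7)P 5/5 ✓
(4,1)Q 4/4 ✓
(4,2)Q 5/6 ✓
(4,5)P 6/6 ✓
(4,6)P 6/6 ✓
(4,7)P 3/3 ✓
(5,1)Q 3/3 ✓
(5,2)Q 4/4 ✓
(5,3)Q 2/3 ✓
(5,4)P 2/3 ✓
(5,5)P 3/3 ✓
All meet the threshold, so the configuration is stable.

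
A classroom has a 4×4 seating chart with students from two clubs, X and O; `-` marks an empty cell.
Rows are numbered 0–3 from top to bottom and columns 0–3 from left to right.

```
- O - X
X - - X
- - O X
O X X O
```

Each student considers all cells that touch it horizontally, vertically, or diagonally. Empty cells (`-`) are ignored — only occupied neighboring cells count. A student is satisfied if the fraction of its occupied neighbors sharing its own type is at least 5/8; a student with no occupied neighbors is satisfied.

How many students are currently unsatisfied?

8

(0,1)O 0/1 ✗
(0,3)X 1/1 ✓
(1,0)X 0/1 ✗
(1,3)X 2/3 ✓
(2,2)O 1/5 ✗
(2,3)X 2/4 ✗
(3,0)O 0/1 ✗
(3,1)X 1/3 ✗
(3,2)X 2/4 ✗
(3,3)O 1/3 ✗
Unsatisfied: (0,1), (1,0), (2,2), (2,3), (3,0), (3,1), (3,2), (3,3) — 8 in total.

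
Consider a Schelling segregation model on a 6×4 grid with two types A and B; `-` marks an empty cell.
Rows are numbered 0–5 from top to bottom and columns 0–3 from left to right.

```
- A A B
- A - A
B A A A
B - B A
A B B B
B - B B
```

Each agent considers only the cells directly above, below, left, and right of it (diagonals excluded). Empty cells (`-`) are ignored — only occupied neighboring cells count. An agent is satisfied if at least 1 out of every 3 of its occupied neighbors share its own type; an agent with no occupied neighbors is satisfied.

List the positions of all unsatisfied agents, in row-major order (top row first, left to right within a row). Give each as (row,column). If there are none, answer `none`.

(0,3), (4,0), (5,0)

Row 0: (0,1)A 2/2 satisfied · (0,2)A 1/2 satisfied · (0,3)B 0/2 not
Row 1: (1,1)A 2/2 satisfied · (1,3)A 1/2 satisfied
Row 2: (2,0)B 1/2 satisfied · (2,1)A 2/3 satisfied · (2,2)A 2/3 satisfied · (2,3)A 3/3 satisfied
Row 3: (3,0)B 1/2 satisfied · (3,2)B 1/3 satisfied · (3,3)A 1/3 satisfied
Row 4: (4,0)A 0/3 not · (4,1)B 1/2 satisfied · (4,2)B 4/4 satisfied · (4,3)B 2/3 satisfied
Row 5: (5,0)B 0/1 not · (5,2)B 2/2 satisfied · (5,3)B 2/2 satisfied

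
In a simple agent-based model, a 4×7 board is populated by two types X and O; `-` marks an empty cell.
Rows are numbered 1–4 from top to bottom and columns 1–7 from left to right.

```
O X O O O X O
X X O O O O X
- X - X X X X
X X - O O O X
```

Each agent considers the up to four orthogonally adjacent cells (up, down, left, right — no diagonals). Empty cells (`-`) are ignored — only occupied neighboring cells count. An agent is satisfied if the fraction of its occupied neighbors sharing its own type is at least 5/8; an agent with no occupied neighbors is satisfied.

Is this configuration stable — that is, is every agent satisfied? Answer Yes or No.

No

(1,1)O 0/2 unhappy
(1,2)X 1/3 unhappy
(1,3)O 2/3 ok
(1,4)O 3/3 ok
(1,5)O 2/3 ok
(1,6)X 0/3 unhappy
(1,7)O 0/2 unhappy
(2,1)X 1/2 unhappy
(2,2)X 3/4 ok
(2,3)O 2/3 ok
(2,4)O 3/4 ok
(2,5)O 3/4 ok
(2,6)O 1/4 unhappy
(2,7)X 1/3 unhappy
(3,2)X 2/2 ok
(3,4)X 1/3 unhappy
(3,5)X 2/4 unhappy
(3,6)X 2/4 unhappy
(3,7)X 3/3 ok
(4,1)X 1/1 ok
(4,2)X 2/2 ok
(4,4)O 1/2 unhappy
(4,5)O 2/3 ok
(4,6)O 1/3 unhappy
(4,7)X 1/2 unhappy
For instance (1,1) has only 0/2 same-type neighbors, below 5/8.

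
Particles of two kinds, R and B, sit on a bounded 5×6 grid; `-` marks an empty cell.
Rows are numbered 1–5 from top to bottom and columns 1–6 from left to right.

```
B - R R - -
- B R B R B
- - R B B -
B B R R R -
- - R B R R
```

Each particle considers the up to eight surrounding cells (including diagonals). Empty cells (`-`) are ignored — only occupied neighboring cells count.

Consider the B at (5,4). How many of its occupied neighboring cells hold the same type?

0

Occupied neighbors of (5,4): (4,3)=R, (4,4)=R, (4,5)=R, (5,3)=R, (5,5)=R.
Same type (B): 0 of 5.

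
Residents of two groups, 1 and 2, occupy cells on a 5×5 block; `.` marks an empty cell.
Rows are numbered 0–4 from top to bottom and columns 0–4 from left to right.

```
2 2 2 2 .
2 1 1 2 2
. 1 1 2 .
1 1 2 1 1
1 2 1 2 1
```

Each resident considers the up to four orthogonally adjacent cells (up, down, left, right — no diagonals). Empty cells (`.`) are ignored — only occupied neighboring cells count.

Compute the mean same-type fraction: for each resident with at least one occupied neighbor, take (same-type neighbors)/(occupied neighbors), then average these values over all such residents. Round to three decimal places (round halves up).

Row 0: (0,0)2 2/2 · (0,1)2 2/3 · (0,2)2 2/3 · (0,3)2 2/2
Row 1: (1,0)2 1/2 · (1,1)1 2/4 · (1,2)1 2/4 · (1,3)2 3/4 · (1,4)2 1/1
Row 2: (2,1)1 3/3 · (2,2)1 2/4 · (2,3)2 1/3
Row 3: (3,0)1 2/2 · (3,1)1 2/4 · (3,2)2 0/4 · (3,3)1 1/4 · (3,4)1 2/2
Row 4: (4,0)1 1/2 · (4,1)2 0/3 · (4,2)1 0/3 · (4,3)2 0/3 · (4,4)1 1/2
Sum over 22 residents: 2/2 + 2/3 + 2/3 + 2/2 + 1/2 + 2/4 + 2/4 + 3/4 + 1/1 + 3/3 + 2/4 + 1/3 + 2/2 + 2/4 + 0/4 + 1/4 + 2/2 + 1/2 + 0/3 + 0/3 + 0/3 + 1/2 = 73/6; mean = 73/6 ÷ 22 = 73/132 = 0.553030… → 0.553.

0.553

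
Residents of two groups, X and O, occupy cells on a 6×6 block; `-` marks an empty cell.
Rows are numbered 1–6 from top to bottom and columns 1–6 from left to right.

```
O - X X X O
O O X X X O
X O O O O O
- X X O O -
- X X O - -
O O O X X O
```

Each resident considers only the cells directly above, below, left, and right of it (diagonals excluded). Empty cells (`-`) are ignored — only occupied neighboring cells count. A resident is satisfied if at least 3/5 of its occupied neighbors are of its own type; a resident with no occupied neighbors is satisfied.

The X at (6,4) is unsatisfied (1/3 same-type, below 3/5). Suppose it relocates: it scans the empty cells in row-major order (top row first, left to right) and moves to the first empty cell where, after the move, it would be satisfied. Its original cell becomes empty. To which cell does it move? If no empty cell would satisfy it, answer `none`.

(4,1)

Vacating (6,4). Empty cells in order:
  (1,2): 1/3 same-type → still unsatisfied.
  (4,1): 2/2 same-type → satisfied — stop here.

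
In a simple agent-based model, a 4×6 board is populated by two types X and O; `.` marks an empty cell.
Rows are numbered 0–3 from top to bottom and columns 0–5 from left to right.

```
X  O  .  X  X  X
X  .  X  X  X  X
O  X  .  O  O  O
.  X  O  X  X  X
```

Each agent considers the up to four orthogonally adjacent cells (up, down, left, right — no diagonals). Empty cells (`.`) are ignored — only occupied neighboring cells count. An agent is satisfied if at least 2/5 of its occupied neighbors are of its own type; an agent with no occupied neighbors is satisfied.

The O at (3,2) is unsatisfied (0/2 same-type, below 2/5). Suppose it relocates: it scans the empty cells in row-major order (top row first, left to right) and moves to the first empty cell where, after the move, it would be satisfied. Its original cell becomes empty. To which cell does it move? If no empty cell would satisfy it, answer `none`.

(3,0)

Vacating (3,2). Empty cells in order:
  (0,2): 1/3 same-type → still unsatisfied.
  (1,1): 1/4 same-type → still unsatisfied.
  (2,2): 1/3 same-type → still unsatisfied.
  (3,0): 1/2 same-type → satisfied — stop here.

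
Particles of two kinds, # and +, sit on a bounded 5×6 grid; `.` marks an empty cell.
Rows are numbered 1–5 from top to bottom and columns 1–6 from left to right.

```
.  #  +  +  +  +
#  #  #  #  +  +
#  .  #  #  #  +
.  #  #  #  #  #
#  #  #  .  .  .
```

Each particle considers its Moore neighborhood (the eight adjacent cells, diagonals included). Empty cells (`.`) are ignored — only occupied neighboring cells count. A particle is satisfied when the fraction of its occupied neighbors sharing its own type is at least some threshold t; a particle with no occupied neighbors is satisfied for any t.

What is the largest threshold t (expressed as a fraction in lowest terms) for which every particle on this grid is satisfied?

Row 1: (1,2)# 3/4 · (1,3)+ 1/5 · (1,4)+ 3/5 · (1,5)+ 4/5 · (1,6)+ 3/3
Row 2: (2,1)# 3/3 · (2,2)# 5/6 · (2,3)# 5/7 · (2,4)# 4/8 · (2,5)+ 5/8 · (2,6)+ 4/5
Row 3: (3,1)# 3/3 · (3,3)# 7/7 · (3,4)# 7/8 · (3,5)# 5/8 · (3,6)+ 2/5
Row 4: (4,2)# 6/6 · (4,3)# 6/6 · (4,4)# 6/6 · (4,5)# 4/5 · (4,6)# 2/3
Row 5: (5,1)# 2/2 · (5,2)# 4/4 · (5,3)# 4/4
The smallest same-type fraction is 1/5 at (1,3), which reduces to 1/5. Any threshold above that leaves this particle unsatisfied.

1/5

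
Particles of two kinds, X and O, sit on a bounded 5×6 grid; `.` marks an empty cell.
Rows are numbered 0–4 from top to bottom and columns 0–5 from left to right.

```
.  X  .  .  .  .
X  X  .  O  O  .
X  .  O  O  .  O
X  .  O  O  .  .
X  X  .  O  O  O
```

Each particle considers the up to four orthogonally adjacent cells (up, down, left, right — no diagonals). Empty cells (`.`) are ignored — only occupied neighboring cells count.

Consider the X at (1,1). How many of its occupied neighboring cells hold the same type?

2

Occupied neighbors of (1,1): (0,1)=X, (1,0)=X.
Same type (X): 2 of 2.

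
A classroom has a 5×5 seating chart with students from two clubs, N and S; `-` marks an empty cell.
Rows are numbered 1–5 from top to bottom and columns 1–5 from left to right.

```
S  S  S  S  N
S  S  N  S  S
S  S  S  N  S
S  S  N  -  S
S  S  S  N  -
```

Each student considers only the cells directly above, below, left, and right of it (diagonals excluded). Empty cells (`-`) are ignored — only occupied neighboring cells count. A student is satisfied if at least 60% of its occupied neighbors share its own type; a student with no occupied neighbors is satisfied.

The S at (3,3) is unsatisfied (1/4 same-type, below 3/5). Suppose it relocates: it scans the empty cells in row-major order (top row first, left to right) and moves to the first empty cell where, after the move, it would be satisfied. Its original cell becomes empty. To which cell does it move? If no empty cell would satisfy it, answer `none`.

none

Vacating (3,3). Empty cells in order:
  (4,4): 1/4 same-type → still unsatisfied.
  (5,5): 1/2 same-type → still unsatisfied.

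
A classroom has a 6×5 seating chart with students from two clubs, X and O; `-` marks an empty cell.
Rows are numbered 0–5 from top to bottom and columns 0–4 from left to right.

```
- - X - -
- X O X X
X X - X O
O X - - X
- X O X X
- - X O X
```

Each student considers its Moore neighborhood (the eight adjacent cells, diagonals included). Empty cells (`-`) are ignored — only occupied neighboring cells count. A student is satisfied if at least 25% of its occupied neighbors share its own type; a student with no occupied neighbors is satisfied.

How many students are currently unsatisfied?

5

(0,2)X 2/3 ✓
(1,1)X 3/4 ✓
(1,2)O 0/5 ✗
(1,3)X 3/5 ✓
(1,4)X 2/3 ✓
(2,0)X 3/4 ✓
(2,1)X 3/5 ✓
(2,3)X 3/5 ✓
(2,4)O 0/4 ✗
(3,0)O 0/4 ✗
(3,1)X 3/5 ✓
(3,4)X 3/4 ✓
(4,1)X 2/4 ✓
(4,2)O 1/5 ✗
(4,3)X 4/6 ✓
(4,4)X 3/4 ✓
(5,2)X 2/4 ✓
(5,3)O 1/5 ✗
(5,4)X 2/3 ✓
Unsatisfied: (1,2), (2,4), (3,0), (4,2), (5,3) — 5 in total.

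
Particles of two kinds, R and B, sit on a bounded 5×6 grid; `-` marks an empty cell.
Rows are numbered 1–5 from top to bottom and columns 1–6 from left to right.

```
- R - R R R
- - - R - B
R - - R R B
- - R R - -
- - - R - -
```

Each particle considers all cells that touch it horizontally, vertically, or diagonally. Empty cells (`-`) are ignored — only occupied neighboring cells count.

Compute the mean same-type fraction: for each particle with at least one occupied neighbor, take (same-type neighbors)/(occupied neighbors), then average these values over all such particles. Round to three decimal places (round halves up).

Row 1: (1,2)R — no occupied neighbors · (1,4)R 2/2 · (1,5)R 3/4 · (1,6)R 1/2
Row 2: (2,4)R 4/4 · (2,6)B 1/4
Row 3: (3,1)R — no occupied neighbors · (3,4)R 4/4 · (3,5)R 3/5 · (3,6)B 1/2
Row 4: (4,3)R 3/3 · (4,4)R 4/4
Row 5: (5,4)R 2/2
Sum over 11 particles: 2/2 + 3/4 + 1/2 + 4/4 + 1/4 + 4/4 + 3/5 + 1/2 + 3/3 + 4/4 + 2/2 = 43/5; mean = 43/5 ÷ 11 = 43/55 = 0.781818… → 0.782.

0.782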